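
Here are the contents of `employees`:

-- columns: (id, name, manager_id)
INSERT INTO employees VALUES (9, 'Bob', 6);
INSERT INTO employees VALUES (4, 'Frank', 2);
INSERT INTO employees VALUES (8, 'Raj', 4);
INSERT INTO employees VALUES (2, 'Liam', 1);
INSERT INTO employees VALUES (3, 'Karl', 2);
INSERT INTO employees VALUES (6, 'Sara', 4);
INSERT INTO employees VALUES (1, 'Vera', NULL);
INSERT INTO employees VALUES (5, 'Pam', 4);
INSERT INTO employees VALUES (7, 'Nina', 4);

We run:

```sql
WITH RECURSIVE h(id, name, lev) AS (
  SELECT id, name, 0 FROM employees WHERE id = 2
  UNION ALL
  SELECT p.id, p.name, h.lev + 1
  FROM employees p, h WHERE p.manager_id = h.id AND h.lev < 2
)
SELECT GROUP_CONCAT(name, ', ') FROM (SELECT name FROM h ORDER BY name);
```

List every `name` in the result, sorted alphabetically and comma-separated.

Base: id=2 (Liam) at lev 0.
Iteration 1: rows with manager_id in {2} -> Karl (id 3, lev 1), Frank (id 4, lev 1).
Iteration 2: rows with manager_id in {3,4} -> Pam (id 5, lev 2), Sara (id 6, lev 2), Nina (id 7, lev 2), Raj (id 8, lev 2).
Iteration 3: lev < 2 fails for all current rows; recursion stops.

Frank, Karl, Liam, Nina, Pam, Raj, Sara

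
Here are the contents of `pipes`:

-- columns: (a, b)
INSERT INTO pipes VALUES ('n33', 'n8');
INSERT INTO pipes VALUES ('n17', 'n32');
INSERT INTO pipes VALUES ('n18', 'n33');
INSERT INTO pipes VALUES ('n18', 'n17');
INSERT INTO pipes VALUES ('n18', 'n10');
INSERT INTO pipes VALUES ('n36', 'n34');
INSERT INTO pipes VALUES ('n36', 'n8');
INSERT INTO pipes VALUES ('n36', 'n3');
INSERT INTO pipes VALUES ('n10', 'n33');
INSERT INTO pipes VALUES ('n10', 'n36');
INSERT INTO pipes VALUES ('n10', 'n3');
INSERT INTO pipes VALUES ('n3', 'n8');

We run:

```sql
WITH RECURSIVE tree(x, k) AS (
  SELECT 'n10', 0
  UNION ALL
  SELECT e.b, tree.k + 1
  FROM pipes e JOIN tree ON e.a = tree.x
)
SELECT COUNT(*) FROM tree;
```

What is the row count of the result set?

Base: (n10, k=0).
Iteration 1: edges from {n10} -> (n3, k=1), (n33, k=1), (n36, k=1).
Iteration 2: edges from {n3,n33,n36} -> (n3, k=2), (n34, k=2), (n8, k=2) x3. [UNION ALL keeps all 5 new rows, including repeats]
Iteration 3: edges from {n3,n34,n8} -> (n8, k=3).
Iteration 4: no outgoing edges from {n8}; recursion stops.
Total rows emitted: 10.

10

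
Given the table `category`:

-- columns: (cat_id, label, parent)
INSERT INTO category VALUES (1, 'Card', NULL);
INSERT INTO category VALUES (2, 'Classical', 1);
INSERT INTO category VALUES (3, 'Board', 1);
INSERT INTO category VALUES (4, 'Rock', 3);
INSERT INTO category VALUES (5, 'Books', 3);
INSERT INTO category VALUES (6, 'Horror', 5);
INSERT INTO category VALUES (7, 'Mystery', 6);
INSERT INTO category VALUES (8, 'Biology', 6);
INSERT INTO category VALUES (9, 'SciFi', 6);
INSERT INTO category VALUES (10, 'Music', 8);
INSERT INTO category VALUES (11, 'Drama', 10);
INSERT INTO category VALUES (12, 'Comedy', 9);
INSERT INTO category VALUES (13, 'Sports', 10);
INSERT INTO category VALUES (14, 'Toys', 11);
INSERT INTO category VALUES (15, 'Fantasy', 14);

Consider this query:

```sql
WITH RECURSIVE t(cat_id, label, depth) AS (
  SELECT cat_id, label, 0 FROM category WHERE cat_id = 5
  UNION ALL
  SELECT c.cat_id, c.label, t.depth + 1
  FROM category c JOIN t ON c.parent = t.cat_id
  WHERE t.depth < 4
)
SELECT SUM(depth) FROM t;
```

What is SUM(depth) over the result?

Base: cat_id=5 (Books) at depth 0.
Iteration 1: rows with parent in {5} -> Horror (id 6, depth 1).
Iteration 2: rows with parent in {6} -> Mystery (id 7, depth 2), Biology (id 8, depth 2), SciFi (id 9, depth 2).
Iteration 3: rows with parent in {7,8,9} -> Music (id 10, depth 3), Comedy (id 12, depth 3).
Iteration 4: rows with parent in {10,12} -> Drama (id 11, depth 4), Sports (id 13, depth 4).
Iteration 5: depth < 4 fails for all current rows; recursion stops.
SUM(depth) = 0 + 1 + 2 + 2 + 2 + 3 + 3 + 4 + 4 = 21.

21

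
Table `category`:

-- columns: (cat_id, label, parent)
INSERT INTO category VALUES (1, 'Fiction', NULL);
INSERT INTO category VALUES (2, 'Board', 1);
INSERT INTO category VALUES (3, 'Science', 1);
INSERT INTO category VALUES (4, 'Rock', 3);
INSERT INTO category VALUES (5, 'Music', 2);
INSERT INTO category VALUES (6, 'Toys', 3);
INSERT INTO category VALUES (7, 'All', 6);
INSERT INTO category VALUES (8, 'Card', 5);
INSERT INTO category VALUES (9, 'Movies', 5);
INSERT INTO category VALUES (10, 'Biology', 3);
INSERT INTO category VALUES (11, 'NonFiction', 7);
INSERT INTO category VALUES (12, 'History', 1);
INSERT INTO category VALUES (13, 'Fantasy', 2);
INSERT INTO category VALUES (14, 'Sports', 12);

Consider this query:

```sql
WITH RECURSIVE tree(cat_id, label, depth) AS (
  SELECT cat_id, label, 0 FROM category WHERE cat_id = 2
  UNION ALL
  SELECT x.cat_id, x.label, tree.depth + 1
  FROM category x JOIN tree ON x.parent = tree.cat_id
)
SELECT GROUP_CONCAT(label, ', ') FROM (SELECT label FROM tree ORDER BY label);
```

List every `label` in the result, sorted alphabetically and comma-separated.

Base: cat_id=2 (Board) at depth 0.
Iteration 1: rows with parent in {2} -> Music (id 5, depth 1), Fantasy (id 13, depth 1).
Iteration 2: rows with parent in {5,13} -> Card (id 8, depth 2), Movies (id 9, depth 2).
Iteration 3: no rows with parent in {8,9}; recursion stops.

Board, Card, Fantasy, Movies, Music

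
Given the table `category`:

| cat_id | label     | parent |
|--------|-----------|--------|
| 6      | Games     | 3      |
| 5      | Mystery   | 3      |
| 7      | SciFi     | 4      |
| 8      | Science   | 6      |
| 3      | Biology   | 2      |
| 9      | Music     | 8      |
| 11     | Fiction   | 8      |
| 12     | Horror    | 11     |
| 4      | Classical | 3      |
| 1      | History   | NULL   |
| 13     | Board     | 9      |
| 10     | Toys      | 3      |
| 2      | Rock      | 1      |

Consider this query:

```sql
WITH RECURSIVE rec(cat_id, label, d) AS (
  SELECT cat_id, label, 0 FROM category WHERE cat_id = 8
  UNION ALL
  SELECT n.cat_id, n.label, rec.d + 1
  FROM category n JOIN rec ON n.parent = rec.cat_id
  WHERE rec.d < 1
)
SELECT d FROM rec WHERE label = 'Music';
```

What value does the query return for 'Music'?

1

Base: cat_id=8 (Science) at d 0.
Iteration 1: rows with parent in {8} -> Music (id 9, d 1), Fiction (id 11, d 1).
Iteration 2: d < 1 fails for all current rows; recursion stops.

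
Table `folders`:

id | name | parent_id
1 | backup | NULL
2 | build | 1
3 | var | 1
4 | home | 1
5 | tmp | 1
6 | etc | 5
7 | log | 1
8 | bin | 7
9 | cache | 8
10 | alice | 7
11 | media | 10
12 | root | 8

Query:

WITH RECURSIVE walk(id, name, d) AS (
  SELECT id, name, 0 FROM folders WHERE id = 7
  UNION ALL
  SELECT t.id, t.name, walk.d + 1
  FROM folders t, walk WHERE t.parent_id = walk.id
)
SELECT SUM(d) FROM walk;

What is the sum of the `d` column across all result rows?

8

Base: id=7 (log) at d 0.
Iteration 1: rows with parent_id in {7} -> bin (id 8, d 1), alice (id 10, d 1).
Iteration 2: rows with parent_id in {8,10} -> cache (id 9, d 2), media (id 11, d 2), root (id 12, d 2).
Iteration 3: no rows with parent_id in {9,11,12}; recursion stops.
SUM(d) = 0 + 1 + 1 + 2 + 2 + 2 = 8.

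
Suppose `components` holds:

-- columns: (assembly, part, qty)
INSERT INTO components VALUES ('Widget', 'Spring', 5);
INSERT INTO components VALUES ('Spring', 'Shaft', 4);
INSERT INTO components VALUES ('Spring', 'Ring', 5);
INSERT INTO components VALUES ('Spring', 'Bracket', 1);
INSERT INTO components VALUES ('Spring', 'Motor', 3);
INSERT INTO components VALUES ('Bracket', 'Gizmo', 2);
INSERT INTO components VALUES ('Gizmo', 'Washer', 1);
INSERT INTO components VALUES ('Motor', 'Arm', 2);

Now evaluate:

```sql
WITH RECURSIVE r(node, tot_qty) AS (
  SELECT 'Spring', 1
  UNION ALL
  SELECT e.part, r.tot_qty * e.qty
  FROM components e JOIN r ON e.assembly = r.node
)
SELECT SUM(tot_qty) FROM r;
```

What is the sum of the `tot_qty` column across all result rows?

24

Base: (Spring, tot_qty=1).
Iteration 1: components of {Spring} -> Bracket = 1*1 = 1, Motor = 1*3 = 3, Ring = 1*5 = 5, Shaft = 1*4 = 4.
Iteration 2: components of {Bracket,Motor,Ring,Shaft} -> Arm = 3*2 = 6, Gizmo = 1*2 = 2.
Iteration 3: components of {Arm,Gizmo} -> Washer = 2*1 = 2.
Iteration 4: no further components; recursion stops.
SUM(tot_qty) = 1 + 4 + 5 + 1 + 3 + 2 + 6 + 2 = 24.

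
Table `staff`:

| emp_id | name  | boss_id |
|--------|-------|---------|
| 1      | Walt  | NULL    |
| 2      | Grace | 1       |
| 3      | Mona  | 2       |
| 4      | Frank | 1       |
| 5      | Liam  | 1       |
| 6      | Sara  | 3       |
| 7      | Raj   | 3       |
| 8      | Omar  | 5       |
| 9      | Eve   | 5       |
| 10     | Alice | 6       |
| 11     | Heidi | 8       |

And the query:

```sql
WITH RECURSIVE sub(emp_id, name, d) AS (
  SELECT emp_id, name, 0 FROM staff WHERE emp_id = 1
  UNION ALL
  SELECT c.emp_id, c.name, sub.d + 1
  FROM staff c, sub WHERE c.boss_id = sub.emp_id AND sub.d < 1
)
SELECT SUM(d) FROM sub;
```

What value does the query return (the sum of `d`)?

Base: emp_id=1 (Walt) at d 0.
Iteration 1: rows with boss_id in {1} -> Grace (id 2, d 1), Frank (id 4, d 1), Liam (id 5, d 1).
Iteration 2: d < 1 fails for all current rows; recursion stops.
SUM(d) = 0 + 1 + 1 + 1 = 3.

3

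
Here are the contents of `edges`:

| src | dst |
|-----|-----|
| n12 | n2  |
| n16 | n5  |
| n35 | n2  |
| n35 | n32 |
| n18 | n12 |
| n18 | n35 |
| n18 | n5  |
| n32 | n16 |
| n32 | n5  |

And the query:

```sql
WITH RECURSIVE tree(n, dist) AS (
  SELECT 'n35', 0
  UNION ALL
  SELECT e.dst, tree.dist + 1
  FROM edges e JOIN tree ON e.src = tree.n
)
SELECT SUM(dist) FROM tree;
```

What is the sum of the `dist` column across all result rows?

Base: (n35, dist=0).
Iteration 1: edges from {n35} -> (n2, dist=1), (n32, dist=1).
Iteration 2: edges from {n2,n32} -> (n16, dist=2), (n5, dist=2).
Iteration 3: edges from {n16,n5} -> (n5, dist=3).
Iteration 4: no outgoing edges from {n5}; recursion stops.
SUM(dist) = 0 + 1 + 1 + 2 + 2 + 3 = 9.

9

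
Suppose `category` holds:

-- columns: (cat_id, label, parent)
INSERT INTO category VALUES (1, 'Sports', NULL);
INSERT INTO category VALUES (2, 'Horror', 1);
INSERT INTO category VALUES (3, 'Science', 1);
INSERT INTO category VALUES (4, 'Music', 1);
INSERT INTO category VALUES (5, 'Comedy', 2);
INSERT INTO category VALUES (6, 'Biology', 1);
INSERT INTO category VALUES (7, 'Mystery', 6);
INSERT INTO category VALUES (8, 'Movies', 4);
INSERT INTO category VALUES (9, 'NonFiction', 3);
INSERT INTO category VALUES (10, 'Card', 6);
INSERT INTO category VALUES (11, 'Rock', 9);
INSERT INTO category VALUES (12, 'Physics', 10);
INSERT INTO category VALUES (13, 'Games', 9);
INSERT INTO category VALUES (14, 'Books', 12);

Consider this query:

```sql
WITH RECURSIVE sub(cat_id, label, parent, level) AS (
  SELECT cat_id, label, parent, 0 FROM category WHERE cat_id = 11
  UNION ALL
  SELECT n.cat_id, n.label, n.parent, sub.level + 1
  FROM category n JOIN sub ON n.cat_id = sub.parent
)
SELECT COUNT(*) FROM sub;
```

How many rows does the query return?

4

Base: cat_id=11 (Rock), parent=9, level 0.
Iteration 1: join on cat_id=9 -> NonFiction (id 9, parent=3, level 1).
Iteration 2: join on cat_id=3 -> Science (id 3, parent=1, level 2).
Iteration 3: join on cat_id=1 -> Sports (id 1, parent=NULL, level 3).
Iteration 4: parent is NULL; no match; recursion stops.
Total rows emitted: 4.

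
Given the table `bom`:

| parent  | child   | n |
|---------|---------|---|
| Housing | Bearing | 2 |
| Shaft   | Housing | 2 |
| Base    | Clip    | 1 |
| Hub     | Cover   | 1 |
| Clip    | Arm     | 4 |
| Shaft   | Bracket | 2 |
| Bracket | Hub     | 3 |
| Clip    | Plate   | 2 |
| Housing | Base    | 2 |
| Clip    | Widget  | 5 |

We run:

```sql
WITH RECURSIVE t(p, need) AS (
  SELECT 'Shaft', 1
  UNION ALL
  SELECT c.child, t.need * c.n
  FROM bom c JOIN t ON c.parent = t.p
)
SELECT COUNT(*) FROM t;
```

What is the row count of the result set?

Base: (Shaft, need=1).
Iteration 1: components of {Shaft} -> Bracket = 1*2 = 2, Housing = 1*2 = 2.
Iteration 2: components of {Bracket,Housing} -> Base = 2*2 = 4, Bearing = 2*2 = 4, Hub = 2*3 = 6.
Iteration 3: components of {Base,Bearing,Hub} -> Clip = 4*1 = 4, Cover = 6*1 = 6.
Iteration 4: components of {Clip,Cover} -> Arm = 4*4 = 16, Plate = 4*2 = 8, Widget = 4*5 = 20.
Iteration 5: no further components; recursion stops.
Total rows emitted: 11.

11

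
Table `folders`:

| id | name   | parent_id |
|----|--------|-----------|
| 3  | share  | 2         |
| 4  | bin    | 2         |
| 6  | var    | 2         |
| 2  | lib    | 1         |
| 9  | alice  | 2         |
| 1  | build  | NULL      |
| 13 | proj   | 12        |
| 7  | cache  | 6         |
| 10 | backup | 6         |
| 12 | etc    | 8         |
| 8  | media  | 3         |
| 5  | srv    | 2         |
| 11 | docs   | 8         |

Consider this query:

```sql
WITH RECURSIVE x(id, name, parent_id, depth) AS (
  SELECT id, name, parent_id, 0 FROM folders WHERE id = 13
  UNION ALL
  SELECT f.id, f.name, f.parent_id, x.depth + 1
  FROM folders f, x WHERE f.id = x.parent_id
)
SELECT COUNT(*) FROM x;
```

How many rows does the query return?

6

Base: id=13 (proj), parent_id=12, depth 0.
Iteration 1: join on id=12 -> etc (id 12, parent_id=8, depth 1).
Iteration 2: join on id=8 -> media (id 8, parent_id=3, depth 2).
Iteration 3: join on id=3 -> share (id 3, parent_id=2, depth 3).
Iteration 4: join on id=2 -> lib (id 2, parent_id=1, depth 4).
Iteration 5: join on id=1 -> build (id 1, parent_id=NULL, depth 5).
Iteration 6: parent_id is NULL; no match; recursion stops.
Total rows emitted: 6.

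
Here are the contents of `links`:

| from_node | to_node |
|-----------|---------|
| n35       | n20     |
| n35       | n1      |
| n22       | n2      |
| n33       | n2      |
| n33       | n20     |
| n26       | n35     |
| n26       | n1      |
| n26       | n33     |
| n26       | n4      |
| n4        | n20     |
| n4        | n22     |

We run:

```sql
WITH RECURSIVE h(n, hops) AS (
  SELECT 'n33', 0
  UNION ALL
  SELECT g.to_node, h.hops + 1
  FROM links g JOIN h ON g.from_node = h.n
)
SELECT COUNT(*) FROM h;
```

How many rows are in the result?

Base: (n33, hops=0).
Iteration 1: edges from {n33} -> (n2, hops=1), (n20, hops=1).
Iteration 2: no outgoing edges from {n2,n20}; recursion stops.
Total rows emitted: 3.

3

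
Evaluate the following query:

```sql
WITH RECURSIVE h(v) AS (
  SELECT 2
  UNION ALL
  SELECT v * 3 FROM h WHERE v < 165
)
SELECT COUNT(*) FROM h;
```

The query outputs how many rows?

6

Base: v=2.
Iteration 1: 2 < 165 holds -> v = 2 * 3 = 6.
Iteration 2: 6 < 165 holds -> v = 6 * 3 = 18.
Iteration 3: 18 < 165 holds -> v = 18 * 3 = 54.
Iteration 4: 54 < 165 holds -> v = 54 * 3 = 162.
Iteration 5: 162 < 165 holds -> v = 162 * 3 = 486.
Iteration 6: 486 < 165 fails; recursion stops.
Total rows emitted: 6.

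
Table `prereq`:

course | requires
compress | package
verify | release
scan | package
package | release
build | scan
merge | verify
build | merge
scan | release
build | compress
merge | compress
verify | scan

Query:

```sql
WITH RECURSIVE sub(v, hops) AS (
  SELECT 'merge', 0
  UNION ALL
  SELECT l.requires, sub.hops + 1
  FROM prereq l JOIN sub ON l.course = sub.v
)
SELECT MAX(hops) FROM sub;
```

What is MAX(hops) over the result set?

Base: (merge, hops=0).
Iteration 1: edges from {merge} -> (compress, hops=1), (verify, hops=1).
Iteration 2: edges from {compress,verify} -> (package, hops=2), (release, hops=2), (scan, hops=2).
Iteration 3: edges from {package,release,scan} -> (package, hops=3), (release, hops=3) x2. [UNION ALL keeps all 3 new rows, including repeats]
Iteration 4: edges from {package,release} -> (release, hops=4).
Iteration 5: no outgoing edges from {release}; recursion stops.
hops values: 0, 1, 1, 2, 2, 2, 3, 3, 3, 4; the maximum is 4.

4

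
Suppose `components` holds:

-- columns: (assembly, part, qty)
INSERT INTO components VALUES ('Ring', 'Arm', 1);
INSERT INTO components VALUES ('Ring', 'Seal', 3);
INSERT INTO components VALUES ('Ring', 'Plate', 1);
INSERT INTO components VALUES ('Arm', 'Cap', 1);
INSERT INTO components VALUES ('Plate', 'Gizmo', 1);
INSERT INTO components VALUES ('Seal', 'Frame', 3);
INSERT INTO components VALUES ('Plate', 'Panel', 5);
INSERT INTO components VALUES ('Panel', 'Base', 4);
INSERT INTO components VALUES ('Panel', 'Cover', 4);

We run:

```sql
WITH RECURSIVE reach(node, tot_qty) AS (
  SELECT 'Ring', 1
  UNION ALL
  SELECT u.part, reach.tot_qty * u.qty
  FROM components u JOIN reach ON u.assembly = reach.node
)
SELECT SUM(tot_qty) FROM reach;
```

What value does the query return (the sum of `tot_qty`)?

62

Base: (Ring, tot_qty=1).
Iteration 1: components of {Ring} -> Arm = 1*1 = 1, Plate = 1*1 = 1, Seal = 1*3 = 3.
Iteration 2: components of {Arm,Plate,Seal} -> Cap = 1*1 = 1, Frame = 3*3 = 9, Gizmo = 1*1 = 1, Panel = 1*5 = 5.
Iteration 3: components of {Cap,Frame,Gizmo,Panel} -> Base = 5*4 = 20, Cover = 5*4 = 20.
Iteration 4: no further components; recursion stops.
SUM(tot_qty) = 1 + 1 + 3 + 1 + 1 + 9 + 1 + 5 + 20 + 20 = 62.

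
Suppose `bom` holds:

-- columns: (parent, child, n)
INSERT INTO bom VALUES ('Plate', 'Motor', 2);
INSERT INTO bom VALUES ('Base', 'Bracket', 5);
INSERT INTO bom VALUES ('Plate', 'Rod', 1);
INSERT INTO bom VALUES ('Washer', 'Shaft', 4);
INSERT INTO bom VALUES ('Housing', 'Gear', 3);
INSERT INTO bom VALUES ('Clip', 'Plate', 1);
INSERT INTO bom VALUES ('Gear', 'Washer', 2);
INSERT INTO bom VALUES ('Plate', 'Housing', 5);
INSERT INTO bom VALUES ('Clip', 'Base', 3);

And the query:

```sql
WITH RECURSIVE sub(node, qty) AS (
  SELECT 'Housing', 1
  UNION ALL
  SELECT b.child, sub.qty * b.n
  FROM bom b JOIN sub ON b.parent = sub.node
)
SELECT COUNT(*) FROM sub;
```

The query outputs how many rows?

Base: (Housing, qty=1).
Iteration 1: components of {Housing} -> Gear = 1*3 = 3.
Iteration 2: components of {Gear} -> Washer = 3*2 = 6.
Iteration 3: components of {Washer} -> Shaft = 6*4 = 24.
Iteration 4: no further components; recursion stops.
Total rows emitted: 4.

4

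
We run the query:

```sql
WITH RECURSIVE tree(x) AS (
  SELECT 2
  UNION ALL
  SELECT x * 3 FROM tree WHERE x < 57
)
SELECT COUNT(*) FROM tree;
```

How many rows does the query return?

5

Base: x=2.
Iteration 1: 2 < 57 holds -> x = 2 * 3 = 6.
Iteration 2: 6 < 57 holds -> x = 6 * 3 = 18.
Iteration 3: 18 < 57 holds -> x = 18 * 3 = 54.
Iteration 4: 54 < 57 holds -> x = 54 * 3 = 162.
Iteration 5: 162 < 57 fails; recursion stops.
Total rows emitted: 5.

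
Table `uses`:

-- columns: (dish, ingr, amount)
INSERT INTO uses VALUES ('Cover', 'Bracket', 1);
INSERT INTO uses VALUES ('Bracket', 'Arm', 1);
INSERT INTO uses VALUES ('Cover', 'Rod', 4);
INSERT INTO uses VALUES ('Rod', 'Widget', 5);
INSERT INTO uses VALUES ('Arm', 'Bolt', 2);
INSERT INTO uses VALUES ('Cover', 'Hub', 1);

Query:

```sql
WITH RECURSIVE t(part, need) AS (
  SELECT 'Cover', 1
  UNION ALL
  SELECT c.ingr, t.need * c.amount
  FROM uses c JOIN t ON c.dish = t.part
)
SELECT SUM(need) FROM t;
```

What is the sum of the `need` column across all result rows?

Base: (Cover, need=1).
Iteration 1: components of {Cover} -> Bracket = 1*1 = 1, Hub = 1*1 = 1, Rod = 1*4 = 4.
Iteration 2: components of {Bracket,Hub,Rod} -> Arm = 1*1 = 1, Widget = 4*5 = 20.
Iteration 3: components of {Arm,Widget} -> Bolt = 1*2 = 2.
Iteration 4: no further components; recursion stops.
SUM(need) = 1 + 1 + 4 + 1 + 1 + 20 + 2 = 30.

30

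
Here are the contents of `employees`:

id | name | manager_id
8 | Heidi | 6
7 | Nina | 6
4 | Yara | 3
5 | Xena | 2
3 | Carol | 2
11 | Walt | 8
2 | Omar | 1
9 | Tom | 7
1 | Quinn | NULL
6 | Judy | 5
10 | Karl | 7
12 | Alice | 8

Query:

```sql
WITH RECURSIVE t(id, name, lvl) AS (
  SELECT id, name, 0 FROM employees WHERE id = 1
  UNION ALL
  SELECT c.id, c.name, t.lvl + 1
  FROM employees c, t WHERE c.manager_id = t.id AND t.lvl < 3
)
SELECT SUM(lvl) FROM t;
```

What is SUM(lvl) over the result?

Base: id=1 (Quinn) at lvl 0.
Iteration 1: rows with manager_id in {1} -> Omar (id 2, lvl 1).
Iteration 2: rows with manager_id in {2} -> Carol (id 3, lvl 2), Xena (id 5, lvl 2).
Iteration 3: rows with manager_id in {3,5} -> Yara (id 4, lvl 3), Judy (id 6, lvl 3).
Iteration 4: lvl < 3 fails for all current rows; recursion stops.
SUM(lvl) = 0 + 1 + 2 + 2 + 3 + 3 = 11.

11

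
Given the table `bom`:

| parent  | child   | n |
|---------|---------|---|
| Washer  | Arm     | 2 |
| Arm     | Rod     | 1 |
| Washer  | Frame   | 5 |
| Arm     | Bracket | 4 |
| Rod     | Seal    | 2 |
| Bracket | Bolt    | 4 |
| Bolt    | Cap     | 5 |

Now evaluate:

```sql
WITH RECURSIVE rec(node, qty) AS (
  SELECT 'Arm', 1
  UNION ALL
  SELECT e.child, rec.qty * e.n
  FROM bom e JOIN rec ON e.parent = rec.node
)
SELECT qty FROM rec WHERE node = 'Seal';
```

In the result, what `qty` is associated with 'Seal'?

2

Base: (Arm, qty=1).
Iteration 1: components of {Arm} -> Bracket = 1*4 = 4, Rod = 1*1 = 1.
Iteration 2: components of {Bracket,Rod} -> Bolt = 4*4 = 16, Seal = 1*2 = 2.
Iteration 3: components of {Bolt,Seal} -> Cap = 16*5 = 80.
Iteration 4: no further components; recursion stops.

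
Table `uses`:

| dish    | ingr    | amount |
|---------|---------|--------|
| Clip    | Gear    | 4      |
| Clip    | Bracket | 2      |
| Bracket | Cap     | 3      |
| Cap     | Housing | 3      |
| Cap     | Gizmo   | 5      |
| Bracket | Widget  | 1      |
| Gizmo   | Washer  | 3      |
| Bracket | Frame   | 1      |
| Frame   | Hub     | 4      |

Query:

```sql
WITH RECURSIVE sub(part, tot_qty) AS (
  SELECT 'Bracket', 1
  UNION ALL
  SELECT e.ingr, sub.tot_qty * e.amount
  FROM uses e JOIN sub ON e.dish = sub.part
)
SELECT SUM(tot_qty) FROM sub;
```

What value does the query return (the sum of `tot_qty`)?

79

Base: (Bracket, tot_qty=1).
Iteration 1: components of {Bracket} -> Cap = 1*3 = 3, Frame = 1*1 = 1, Widget = 1*1 = 1.
Iteration 2: components of {Cap,Frame,Widget} -> Gizmo = 3*5 = 15, Housing = 3*3 = 9, Hub = 1*4 = 4.
Iteration 3: components of {Gizmo,Housing,Hub} -> Washer = 15*3 = 45.
Iteration 4: no further components; recursion stops.
SUM(tot_qty) = 1 + 3 + 1 + 1 + 9 + 15 + 4 + 45 = 79.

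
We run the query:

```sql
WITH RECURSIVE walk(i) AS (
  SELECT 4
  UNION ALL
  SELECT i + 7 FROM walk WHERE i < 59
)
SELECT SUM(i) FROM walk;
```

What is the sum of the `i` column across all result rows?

288

Base: i=4.
Iteration 1: 4 < 59 holds -> i = 4 + 7 = 11.
Iteration 2: 11 < 59 holds -> i = 11 + 7 = 18.
Iteration 3: 18 < 59 holds -> i = 18 + 7 = 25.
Iteration 4: 25 < 59 holds -> i = 25 + 7 = 32.
Iteration 5: 32 < 59 holds -> i = 32 + 7 = 39.
Iteration 6: 39 < 59 holds -> i = 39 + 7 = 46.
Iteration 7: 46 < 59 holds -> i = 46 + 7 = 53.
Iteration 8: 53 < 59 holds -> i = 53 + 7 = 60.
Iteration 9: 60 < 59 fails; recursion stops.
SUM(i) = 4 + 11 + 18 + 25 + 32 + 39 + 46 + 53 + 60 = 288.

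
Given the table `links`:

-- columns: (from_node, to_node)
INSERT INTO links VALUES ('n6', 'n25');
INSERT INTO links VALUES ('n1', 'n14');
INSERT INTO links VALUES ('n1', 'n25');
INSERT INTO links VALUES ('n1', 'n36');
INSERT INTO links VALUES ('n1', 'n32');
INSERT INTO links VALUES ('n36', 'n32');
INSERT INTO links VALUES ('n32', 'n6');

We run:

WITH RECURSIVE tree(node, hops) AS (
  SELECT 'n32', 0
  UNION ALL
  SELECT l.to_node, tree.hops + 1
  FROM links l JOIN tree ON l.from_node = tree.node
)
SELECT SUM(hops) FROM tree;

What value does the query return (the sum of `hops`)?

Base: (n32, hops=0).
Iteration 1: edges from {n32} -> (n6, hops=1).
Iteration 2: edges from {n6} -> (n25, hops=2).
Iteration 3: no outgoing edges from {n25}; recursion stops.
SUM(hops) = 0 + 1 + 2 = 3.

3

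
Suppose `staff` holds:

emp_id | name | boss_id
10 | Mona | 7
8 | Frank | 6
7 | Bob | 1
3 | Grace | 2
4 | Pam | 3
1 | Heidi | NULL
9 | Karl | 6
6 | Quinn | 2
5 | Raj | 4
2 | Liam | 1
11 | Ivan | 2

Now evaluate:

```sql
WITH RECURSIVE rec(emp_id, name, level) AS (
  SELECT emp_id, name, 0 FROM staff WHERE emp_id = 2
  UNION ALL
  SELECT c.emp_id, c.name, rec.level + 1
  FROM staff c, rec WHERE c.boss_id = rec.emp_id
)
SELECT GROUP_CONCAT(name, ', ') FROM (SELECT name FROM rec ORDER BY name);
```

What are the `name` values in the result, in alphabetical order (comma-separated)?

Base: emp_id=2 (Liam) at level 0.
Iteration 1: rows with boss_id in {2} -> Grace (id 3, level 1), Quinn (id 6, level 1), Ivan (id 11, level 1).
Iteration 2: rows with boss_id in {3,6,11} -> Pam (id 4, level 2), Frank (id 8, level 2), Karl (id 9, level 2).
Iteration 3: rows with boss_id in {4,8,9} -> Raj (id 5, level 3).
Iteration 4: no rows with boss_id in {5}; recursion stops.

Frank, Grace, Ivan, Karl, Liam, Pam, Quinn, Raj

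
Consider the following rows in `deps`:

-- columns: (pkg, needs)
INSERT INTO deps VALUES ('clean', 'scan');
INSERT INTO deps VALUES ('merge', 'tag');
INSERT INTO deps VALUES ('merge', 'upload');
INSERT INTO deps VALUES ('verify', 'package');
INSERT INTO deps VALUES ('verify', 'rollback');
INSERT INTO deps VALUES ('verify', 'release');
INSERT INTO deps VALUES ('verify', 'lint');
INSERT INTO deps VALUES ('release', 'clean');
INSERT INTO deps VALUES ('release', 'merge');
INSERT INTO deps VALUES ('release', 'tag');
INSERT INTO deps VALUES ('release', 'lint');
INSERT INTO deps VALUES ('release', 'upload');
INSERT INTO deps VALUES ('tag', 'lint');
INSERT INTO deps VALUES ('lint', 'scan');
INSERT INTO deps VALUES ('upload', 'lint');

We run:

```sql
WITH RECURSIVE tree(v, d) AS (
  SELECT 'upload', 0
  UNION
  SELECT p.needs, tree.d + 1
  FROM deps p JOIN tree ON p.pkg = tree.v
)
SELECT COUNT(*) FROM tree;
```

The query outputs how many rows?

Base: (upload, d=0).
Iteration 1: edges from {upload} -> (lint, d=1).
Iteration 2: edges from {lint} -> (scan, d=2).
Iteration 3: no outgoing edges from {scan}; recursion stops.
Total rows emitted: 3.

3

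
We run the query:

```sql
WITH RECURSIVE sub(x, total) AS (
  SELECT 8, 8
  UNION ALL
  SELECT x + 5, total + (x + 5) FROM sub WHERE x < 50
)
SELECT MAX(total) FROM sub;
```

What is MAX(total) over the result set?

Base: x=8, total=8.
Iteration 1: 8 < 50 holds -> x = 8 + 5 = 13, total = 8 + 13 = 21.
Iteration 2: 13 < 50 holds -> x = 13 + 5 = 18, total = 21 + 18 = 39.
Iteration 3: 18 < 50 holds -> x = 18 + 5 = 23, total = 39 + 23 = 62.
Iteration 4: 23 < 50 holds -> x = 23 + 5 = 28, total = 62 + 28 = 90.
Iteration 5: 28 < 50 holds -> x = 28 + 5 = 33, total = 90 + 33 = 123.
Iteration 6: 33 < 50 holds -> x = 33 + 5 = 38, total = 123 + 38 = 161.
Iteration 7: 38 < 50 holds -> x = 38 + 5 = 43, total = 161 + 43 = 204.
Iteration 8: 43 < 50 holds -> x = 43 + 5 = 48, total = 204 + 48 = 252.
Iteration 9: 48 < 50 holds -> x = 48 + 5 = 53, total = 252 + 53 = 305.
Iteration 10: 53 < 50 fails; recursion stops.
total values: 8, 21, 39, 62, 90, 123, 161, 204, 252, 305; the maximum is 305.

305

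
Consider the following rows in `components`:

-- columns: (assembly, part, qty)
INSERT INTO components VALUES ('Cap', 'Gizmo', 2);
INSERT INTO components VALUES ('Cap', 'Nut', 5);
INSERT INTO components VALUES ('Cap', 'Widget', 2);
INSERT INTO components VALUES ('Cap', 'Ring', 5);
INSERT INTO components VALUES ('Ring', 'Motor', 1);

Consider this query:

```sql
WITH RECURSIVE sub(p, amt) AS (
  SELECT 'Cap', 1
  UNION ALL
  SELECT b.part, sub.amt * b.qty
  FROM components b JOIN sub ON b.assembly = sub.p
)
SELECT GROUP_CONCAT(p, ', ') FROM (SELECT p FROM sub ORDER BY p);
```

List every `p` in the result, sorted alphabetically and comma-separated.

Cap, Gizmo, Motor, Nut, Ring, Widget

Base: (Cap, amt=1).
Iteration 1: components of {Cap} -> Gizmo = 1*2 = 2, Nut = 1*5 = 5, Ring = 1*5 = 5, Widget = 1*2 = 2.
Iteration 2: components of {Gizmo,Nut,Ring,Widget} -> Motor = 5*1 = 5.
Iteration 3: no further components; recursion stops.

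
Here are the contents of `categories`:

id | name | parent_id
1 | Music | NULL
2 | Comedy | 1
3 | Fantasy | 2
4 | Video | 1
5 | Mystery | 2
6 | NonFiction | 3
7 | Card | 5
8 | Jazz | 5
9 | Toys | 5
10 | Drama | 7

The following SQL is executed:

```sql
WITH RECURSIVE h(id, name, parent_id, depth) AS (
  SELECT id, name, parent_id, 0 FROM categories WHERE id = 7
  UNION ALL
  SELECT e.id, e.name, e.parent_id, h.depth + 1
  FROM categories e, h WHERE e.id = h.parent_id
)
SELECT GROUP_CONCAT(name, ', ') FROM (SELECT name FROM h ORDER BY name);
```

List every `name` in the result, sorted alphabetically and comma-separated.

Base: id=7 (Card), parent_id=5, depth 0.
Iteration 1: join on id=5 -> Mystery (id 5, parent_id=2, depth 1).
Iteration 2: join on id=2 -> Comedy (id 2, parent_id=1, depth 2).
Iteration 3: join on id=1 -> Music (id 1, parent_id=NULL, depth 3).
Iteration 4: parent_id is NULL; no match; recursion stops.

Card, Comedy, Music, Mystery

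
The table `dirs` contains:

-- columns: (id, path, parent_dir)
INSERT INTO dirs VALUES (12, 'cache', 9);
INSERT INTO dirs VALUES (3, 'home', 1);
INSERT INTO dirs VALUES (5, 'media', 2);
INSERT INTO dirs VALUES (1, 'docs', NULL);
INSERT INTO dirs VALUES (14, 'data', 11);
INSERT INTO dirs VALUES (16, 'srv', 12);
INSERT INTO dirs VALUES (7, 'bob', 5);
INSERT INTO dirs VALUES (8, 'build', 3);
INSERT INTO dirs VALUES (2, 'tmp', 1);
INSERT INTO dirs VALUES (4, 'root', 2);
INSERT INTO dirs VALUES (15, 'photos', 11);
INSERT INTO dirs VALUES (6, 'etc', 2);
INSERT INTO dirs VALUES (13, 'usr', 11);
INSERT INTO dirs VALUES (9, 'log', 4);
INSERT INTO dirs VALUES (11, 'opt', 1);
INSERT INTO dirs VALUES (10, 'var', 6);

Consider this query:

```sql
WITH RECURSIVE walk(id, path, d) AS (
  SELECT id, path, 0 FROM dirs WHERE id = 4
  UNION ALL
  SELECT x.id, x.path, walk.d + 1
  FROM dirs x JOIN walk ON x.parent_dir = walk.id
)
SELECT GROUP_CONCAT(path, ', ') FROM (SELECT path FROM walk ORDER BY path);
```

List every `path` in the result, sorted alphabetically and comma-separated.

Base: id=4 (root) at d 0.
Iteration 1: rows with parent_dir in {4} -> log (id 9, d 1).
Iteration 2: rows with parent_dir in {9} -> cache (id 12, d 2).
Iteration 3: rows with parent_dir in {12} -> srv (id 16, d 3).
Iteration 4: no rows with parent_dir in {16}; recursion stops.

cache, log, root, srv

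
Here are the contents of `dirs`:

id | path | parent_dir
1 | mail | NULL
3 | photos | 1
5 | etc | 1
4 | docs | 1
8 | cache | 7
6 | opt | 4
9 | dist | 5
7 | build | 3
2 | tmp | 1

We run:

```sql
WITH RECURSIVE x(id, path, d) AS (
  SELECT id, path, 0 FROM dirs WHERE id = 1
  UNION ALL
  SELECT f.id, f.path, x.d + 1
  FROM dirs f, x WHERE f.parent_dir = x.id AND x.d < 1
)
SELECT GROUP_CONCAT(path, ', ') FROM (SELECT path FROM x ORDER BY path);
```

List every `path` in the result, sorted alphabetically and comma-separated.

Base: id=1 (mail) at d 0.
Iteration 1: rows with parent_dir in {1} -> tmp (id 2, d 1), photos (id 3, d 1), docs (id 4, d 1), etc (id 5, d 1).
Iteration 2: d < 1 fails for all current rows; recursion stops.

docs, etc, mail, photos, tmp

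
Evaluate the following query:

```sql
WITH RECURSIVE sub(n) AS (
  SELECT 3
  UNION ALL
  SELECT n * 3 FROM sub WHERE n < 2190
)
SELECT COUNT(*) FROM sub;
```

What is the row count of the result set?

8

Base: n=3.
Iteration 1: 3 < 2190 holds -> n = 3 * 3 = 9.
Iteration 2: 9 < 2190 holds -> n = 9 * 3 = 27.
Iteration 3: 27 < 2190 holds -> n = 27 * 3 = 81.
Iteration 4: 81 < 2190 holds -> n = 81 * 3 = 243.
Iteration 5: 243 < 2190 holds -> n = 243 * 3 = 729.
Iteration 6: 729 < 2190 holds -> n = 729 * 3 = 2187.
Iteration 7: 2187 < 2190 holds -> n = 2187 * 3 = 6561.
Iteration 8: 6561 < 2190 fails; recursion stops.
Total rows emitted: 8.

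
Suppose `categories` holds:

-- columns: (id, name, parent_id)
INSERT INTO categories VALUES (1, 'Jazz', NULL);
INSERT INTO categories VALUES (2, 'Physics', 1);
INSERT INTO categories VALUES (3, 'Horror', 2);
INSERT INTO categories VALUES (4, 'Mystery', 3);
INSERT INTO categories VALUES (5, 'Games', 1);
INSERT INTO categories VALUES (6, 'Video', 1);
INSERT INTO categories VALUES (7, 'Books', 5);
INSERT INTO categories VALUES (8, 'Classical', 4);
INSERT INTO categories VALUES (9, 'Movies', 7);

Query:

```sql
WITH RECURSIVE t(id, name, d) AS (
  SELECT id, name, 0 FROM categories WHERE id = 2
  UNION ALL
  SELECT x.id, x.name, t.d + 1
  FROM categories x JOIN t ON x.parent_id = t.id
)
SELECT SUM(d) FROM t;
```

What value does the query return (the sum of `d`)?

6

Base: id=2 (Physics) at d 0.
Iteration 1: rows with parent_id in {2} -> Horror (id 3, d 1).
Iteration 2: rows with parent_id in {3} -> Mystery (id 4, d 2).
Iteration 3: rows with parent_id in {4} -> Classical (id 8, d 3).
Iteration 4: no rows with parent_id in {8}; recursion stops.
SUM(d) = 0 + 1 + 2 + 3 = 6.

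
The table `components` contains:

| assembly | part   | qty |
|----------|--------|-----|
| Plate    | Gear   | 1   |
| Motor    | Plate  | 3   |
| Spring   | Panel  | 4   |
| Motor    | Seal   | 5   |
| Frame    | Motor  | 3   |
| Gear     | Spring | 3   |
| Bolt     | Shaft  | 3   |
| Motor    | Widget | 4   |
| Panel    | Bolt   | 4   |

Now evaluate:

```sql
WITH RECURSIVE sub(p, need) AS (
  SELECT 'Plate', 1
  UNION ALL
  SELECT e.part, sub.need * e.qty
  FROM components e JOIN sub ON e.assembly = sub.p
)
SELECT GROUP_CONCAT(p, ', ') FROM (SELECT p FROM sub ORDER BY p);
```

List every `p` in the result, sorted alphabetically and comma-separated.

Bolt, Gear, Panel, Plate, Shaft, Spring

Base: (Plate, need=1).
Iteration 1: components of {Plate} -> Gear = 1*1 = 1.
Iteration 2: components of {Gear} -> Spring = 1*3 = 3.
Iteration 3: components of {Spring} -> Panel = 3*4 = 12.
Iteration 4: components of {Panel} -> Bolt = 12*4 = 48.
Iteration 5: components of {Bolt} -> Shaft = 48*3 = 144.
Iteration 6: no further components; recursion stops.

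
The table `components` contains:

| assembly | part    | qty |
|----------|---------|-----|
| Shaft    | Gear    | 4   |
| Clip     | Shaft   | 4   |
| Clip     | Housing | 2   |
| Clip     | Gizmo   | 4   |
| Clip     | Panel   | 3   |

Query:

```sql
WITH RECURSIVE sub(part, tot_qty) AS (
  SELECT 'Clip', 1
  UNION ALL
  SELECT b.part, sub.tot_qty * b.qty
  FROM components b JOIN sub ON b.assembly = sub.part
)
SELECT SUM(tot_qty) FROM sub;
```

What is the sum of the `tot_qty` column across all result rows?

Base: (Clip, tot_qty=1).
Iteration 1: components of {Clip} -> Gizmo = 1*4 = 4, Housing = 1*2 = 2, Panel = 1*3 = 3, Shaft = 1*4 = 4.
Iteration 2: components of {Gizmo,Housing,Panel,Shaft} -> Gear = 4*4 = 16.
Iteration 3: no further components; recursion stops.
SUM(tot_qty) = 1 + 4 + 3 + 2 + 4 + 16 = 30.

30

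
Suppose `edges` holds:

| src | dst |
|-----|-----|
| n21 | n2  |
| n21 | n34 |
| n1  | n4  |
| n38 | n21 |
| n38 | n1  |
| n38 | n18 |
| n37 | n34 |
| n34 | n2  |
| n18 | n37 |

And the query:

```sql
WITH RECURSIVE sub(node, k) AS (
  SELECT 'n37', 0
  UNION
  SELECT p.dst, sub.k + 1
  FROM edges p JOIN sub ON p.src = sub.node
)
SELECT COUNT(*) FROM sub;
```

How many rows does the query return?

Base: (n37, k=0).
Iteration 1: edges from {n37} -> (n34, k=1).
Iteration 2: edges from {n34} -> (n2, k=2).
Iteration 3: no outgoing edges from {n2}; recursion stops.
Total rows emitted: 3.

3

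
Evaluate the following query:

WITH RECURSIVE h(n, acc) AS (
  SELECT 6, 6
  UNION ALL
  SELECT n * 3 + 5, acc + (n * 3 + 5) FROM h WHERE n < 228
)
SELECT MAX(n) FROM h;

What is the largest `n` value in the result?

686

Base: n=6, acc=6.
Iteration 1: 6 < 228 holds -> n = 6 * 3 + 5 = 23, acc = 6 + 23 = 29.
Iteration 2: 23 < 228 holds -> n = 23 * 3 + 5 = 74, acc = 29 + 74 = 103.
Iteration 3: 74 < 228 holds -> n = 74 * 3 + 5 = 227, acc = 103 + 227 = 330.
Iteration 4: 227 < 228 holds -> n = 227 * 3 + 5 = 686, acc = 330 + 686 = 1016.
Iteration 5: 686 < 228 fails; recursion stops.
n values: 6, 23, 74, 227, 686; the maximum is 686.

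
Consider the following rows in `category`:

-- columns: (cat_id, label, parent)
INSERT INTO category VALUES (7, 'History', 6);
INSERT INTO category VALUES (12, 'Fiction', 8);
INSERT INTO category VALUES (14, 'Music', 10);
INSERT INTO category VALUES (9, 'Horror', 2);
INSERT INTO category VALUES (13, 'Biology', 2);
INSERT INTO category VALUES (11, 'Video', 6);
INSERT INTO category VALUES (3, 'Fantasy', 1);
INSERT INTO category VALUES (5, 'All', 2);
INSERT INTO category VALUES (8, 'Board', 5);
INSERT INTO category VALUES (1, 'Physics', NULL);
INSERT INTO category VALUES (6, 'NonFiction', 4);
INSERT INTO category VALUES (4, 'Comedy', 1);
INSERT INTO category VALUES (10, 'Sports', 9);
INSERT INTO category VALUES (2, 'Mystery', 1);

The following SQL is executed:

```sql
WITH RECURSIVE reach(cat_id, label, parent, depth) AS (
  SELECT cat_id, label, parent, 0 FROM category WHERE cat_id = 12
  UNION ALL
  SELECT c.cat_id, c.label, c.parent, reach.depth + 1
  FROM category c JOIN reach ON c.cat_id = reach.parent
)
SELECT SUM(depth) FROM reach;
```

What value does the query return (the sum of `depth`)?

10

Base: cat_id=12 (Fiction), parent=8, depth 0.
Iteration 1: join on cat_id=8 -> Board (id 8, parent=5, depth 1).
Iteration 2: join on cat_id=5 -> All (id 5, parent=2, depth 2).
Iteration 3: join on cat_id=2 -> Mystery (id 2, parent=1, depth 3).
Iteration 4: join on cat_id=1 -> Physics (id 1, parent=NULL, depth 4).
Iteration 5: parent is NULL; no match; recursion stops.
SUM(depth) = 0 + 1 + 2 + 3 + 4 = 10.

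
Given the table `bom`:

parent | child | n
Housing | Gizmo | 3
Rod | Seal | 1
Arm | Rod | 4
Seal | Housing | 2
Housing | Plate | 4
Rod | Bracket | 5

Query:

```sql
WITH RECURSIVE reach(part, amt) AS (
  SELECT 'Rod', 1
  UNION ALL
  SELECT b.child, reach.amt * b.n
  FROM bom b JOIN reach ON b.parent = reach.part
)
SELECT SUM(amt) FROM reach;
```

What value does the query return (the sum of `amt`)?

Base: (Rod, amt=1).
Iteration 1: components of {Rod} -> Bracket = 1*5 = 5, Seal = 1*1 = 1.
Iteration 2: components of {Bracket,Seal} -> Housing = 1*2 = 2.
Iteration 3: components of {Housing} -> Gizmo = 2*3 = 6, Plate = 2*4 = 8.
Iteration 4: no further components; recursion stops.
SUM(amt) = 1 + 5 + 1 + 2 + 8 + 6 = 23.

23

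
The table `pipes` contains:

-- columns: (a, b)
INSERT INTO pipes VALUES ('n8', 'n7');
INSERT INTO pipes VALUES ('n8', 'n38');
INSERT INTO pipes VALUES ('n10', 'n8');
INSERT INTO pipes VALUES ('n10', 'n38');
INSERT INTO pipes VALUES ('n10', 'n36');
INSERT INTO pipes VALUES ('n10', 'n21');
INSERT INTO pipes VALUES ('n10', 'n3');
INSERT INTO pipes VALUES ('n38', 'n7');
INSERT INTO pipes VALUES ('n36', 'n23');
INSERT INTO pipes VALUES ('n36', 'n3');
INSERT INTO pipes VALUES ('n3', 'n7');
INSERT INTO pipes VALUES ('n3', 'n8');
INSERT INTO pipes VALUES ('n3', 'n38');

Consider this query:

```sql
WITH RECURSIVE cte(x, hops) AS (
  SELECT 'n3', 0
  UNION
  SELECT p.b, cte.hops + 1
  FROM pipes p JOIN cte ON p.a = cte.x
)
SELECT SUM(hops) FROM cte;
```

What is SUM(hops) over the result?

10

Base: (n3, hops=0).
Iteration 1: edges from {n3} -> (n38, hops=1), (n7, hops=1), (n8, hops=1).
Iteration 2: edges from {n38,n7,n8} -> (n38, hops=2), (n7, hops=2). [UNION drops 1 duplicate row(s)]
Iteration 3: edges from {n38,n7} -> (n7, hops=3).
Iteration 4: no outgoing edges from {n7}; recursion stops.
SUM(hops) = 0 + 1 + 1 + 1 + 2 + 2 + 3 = 10.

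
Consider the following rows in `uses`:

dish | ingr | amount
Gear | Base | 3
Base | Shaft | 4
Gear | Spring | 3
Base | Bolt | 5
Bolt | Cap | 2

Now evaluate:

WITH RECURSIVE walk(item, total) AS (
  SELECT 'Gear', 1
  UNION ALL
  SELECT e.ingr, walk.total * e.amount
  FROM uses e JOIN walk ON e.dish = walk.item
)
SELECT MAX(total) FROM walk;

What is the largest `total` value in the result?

30

Base: (Gear, total=1).
Iteration 1: components of {Gear} -> Base = 1*3 = 3, Spring = 1*3 = 3.
Iteration 2: components of {Base,Spring} -> Bolt = 3*5 = 15, Shaft = 3*4 = 12.
Iteration 3: components of {Bolt,Shaft} -> Cap = 15*2 = 30.
Iteration 4: no further components; recursion stops.
total values: 1, 3, 3, 12, 15, 30; the maximum is 30.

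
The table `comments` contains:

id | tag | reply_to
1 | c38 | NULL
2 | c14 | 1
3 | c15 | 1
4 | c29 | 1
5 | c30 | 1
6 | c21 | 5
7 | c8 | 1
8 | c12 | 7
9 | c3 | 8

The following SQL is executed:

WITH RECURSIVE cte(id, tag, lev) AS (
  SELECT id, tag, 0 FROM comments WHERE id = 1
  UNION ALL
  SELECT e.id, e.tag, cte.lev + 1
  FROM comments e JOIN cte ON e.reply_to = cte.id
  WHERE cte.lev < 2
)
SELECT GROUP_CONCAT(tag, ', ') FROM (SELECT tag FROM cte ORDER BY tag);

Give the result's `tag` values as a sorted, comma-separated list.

c12, c14, c15, c21, c29, c30, c38, c8

Base: id=1 (c38) at lev 0.
Iteration 1: rows with reply_to in {1} -> c14 (id 2, lev 1), c15 (id 3, lev 1), c29 (id 4, lev 1), c30 (id 5, lev 1), c8 (id 7, lev 1).
Iteration 2: rows with reply_to in {2,3,4,5,7} -> c21 (id 6, lev 2), c12 (id 8, lev 2).
Iteration 3: lev < 2 fails for all current rows; recursion stops.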